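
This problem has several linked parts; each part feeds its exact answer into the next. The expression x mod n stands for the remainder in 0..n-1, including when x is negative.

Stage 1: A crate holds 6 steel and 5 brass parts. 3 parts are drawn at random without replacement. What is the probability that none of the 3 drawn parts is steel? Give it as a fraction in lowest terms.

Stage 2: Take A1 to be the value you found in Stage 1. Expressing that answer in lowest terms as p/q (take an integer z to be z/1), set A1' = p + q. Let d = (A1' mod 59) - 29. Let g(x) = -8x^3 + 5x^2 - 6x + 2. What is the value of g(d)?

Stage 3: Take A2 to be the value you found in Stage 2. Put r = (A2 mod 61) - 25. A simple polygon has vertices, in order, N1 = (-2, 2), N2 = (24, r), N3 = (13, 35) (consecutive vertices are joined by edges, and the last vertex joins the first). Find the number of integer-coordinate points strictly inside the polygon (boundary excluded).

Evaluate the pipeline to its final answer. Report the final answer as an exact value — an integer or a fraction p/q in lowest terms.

600

Stage 1: total draws C(11,3) = 165; favorable C(5,3) = 10; P = 2/33; answer 2/33
Stage 2: A1 = 2/33; threaded value p + q = 35; d = 6; -8*(6)^3 + 5*(6)^2 - 6*(6)^1 + 2 = (-1728) + (180) + (-36) + (2) = -1582; answer -1582
Stage 3: A2 = -1582; r = -21; cross terms: (-2*-21 - 24*2)=-6, (24*35 - 13*-21)=1113, (13*2 - -2*35)=96; twice the area = |1203| = 1203; area = 1203/2; boundary points = 1 + 1 + 3 = 5; strictly interior points = area - boundary/2 + 1 = 600; answer 600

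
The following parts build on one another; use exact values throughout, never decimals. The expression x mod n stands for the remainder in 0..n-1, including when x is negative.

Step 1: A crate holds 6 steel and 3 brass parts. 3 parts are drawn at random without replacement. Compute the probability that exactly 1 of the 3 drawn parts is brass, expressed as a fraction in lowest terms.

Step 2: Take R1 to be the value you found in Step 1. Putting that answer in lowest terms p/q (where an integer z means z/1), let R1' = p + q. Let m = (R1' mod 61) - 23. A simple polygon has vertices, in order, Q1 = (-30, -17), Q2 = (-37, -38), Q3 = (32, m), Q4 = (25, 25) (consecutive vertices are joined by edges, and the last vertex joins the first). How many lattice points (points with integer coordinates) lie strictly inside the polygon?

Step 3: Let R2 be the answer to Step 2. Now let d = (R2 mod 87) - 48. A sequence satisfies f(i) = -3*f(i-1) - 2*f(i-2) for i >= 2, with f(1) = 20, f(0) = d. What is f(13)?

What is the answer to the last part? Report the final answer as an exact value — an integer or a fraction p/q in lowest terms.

-73690

Step 1: total draws C(9,3) = 84; favorable C(3,1)*C(6,2) = 45; P = 15/28; answer 15/28
Step 2: R1 = 15/28; threaded value p + q = 43; m = 20; cross terms: (-30*-38 - -37*-17)=511, (-37*20 - 32*-38)=476, (32*25 - 25*20)=300, (25*-17 - -30*25)=325; twice the area = |1612| = 1612; area = 806; boundary points = 7 + 1 + 1 + 1 = 10; strictly interior points = area - boundary/2 + 1 = 802; answer 802
Step 3: R2 = 802; d = -29; f(2) = -3*(20) - 2*(-29) = -2; iterating: f(2)=-2, f(3)=-34, f(4)=106, f(5)=-250, f(6)=538, f(7)=-1114, f(8)=2266, f(9)=-4570, f(10)=9178, f(11)=-18394, f(12)=36826, f(13)=-73690; answer -73690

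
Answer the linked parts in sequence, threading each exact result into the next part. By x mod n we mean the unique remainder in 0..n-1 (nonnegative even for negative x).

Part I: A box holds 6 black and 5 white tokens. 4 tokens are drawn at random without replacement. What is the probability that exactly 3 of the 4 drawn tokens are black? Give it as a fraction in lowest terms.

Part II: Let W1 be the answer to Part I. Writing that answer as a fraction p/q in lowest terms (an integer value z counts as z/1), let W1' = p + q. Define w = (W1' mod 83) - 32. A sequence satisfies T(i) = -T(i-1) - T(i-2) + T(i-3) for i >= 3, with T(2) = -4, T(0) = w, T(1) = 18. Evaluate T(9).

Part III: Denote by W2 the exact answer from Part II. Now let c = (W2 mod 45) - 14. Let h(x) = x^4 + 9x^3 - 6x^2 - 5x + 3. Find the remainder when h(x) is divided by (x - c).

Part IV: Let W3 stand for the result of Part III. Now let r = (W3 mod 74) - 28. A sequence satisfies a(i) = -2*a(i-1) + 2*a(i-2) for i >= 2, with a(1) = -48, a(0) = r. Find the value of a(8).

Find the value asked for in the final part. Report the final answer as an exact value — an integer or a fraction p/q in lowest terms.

Part I: total draws C(11,4) = 330; favorable C(6,3)*C(5,1) = 100; P = 10/33; answer 10/33
Part II: W1 = 10/33; threaded value p + q = 43; w = 11; T(3) = -1*(-4) - 1*(18) + 1*(11) = -3; iterating: T(3)=-3, T(4)=25, T(5)=-26, T(6)=-2, T(7)=53, T(8)=-77, T(9)=22; answer 22
Part III: W2 = 22; c = 8; remainder = value at the root: 1*(8)^4 + 9*(8)^3 - 6*(8)^2 - 5*(8)^1 + 3 = (4096) + (4608) + (-384) + (-40) + (3) = 8283; answer 8283
Part IV: W3 = 8283; r = 41; a(2) = -2*(-48) + 2*(41) = 178; iterating: a(2)=178, a(3)=-452, a(4)=1260, a(5)=-3424, a(6)=9368, a(7)=-25584, a(8)=69904; answer 69904

69904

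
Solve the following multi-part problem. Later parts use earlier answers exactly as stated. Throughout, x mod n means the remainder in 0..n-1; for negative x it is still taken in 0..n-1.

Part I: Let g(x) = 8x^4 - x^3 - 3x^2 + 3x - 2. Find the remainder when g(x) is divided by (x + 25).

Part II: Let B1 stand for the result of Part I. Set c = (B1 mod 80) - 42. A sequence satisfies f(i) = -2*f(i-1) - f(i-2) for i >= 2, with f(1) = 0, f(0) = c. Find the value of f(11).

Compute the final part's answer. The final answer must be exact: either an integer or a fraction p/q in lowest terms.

Part I: remainder = value at the root: 8*(-25)^4 - 1*(-25)^3 - 3*(-25)^2 + 3*(-25)^1 - 2 = (3125000) + (15625) + (-1875) + (-75) + (-2) = 3138673; answer 3138673
Part II: B1 = 3138673; c = -9; f(2) = -2*(0) - 1*(-9) = 9; iterating: f(2)=9, f(3)=-18, f(4)=27, f(5)=-36, f(6)=45, f(7)=-54, f(8)=63, f(9)=-72, f(10)=81, f(11)=-90; answer -90

-90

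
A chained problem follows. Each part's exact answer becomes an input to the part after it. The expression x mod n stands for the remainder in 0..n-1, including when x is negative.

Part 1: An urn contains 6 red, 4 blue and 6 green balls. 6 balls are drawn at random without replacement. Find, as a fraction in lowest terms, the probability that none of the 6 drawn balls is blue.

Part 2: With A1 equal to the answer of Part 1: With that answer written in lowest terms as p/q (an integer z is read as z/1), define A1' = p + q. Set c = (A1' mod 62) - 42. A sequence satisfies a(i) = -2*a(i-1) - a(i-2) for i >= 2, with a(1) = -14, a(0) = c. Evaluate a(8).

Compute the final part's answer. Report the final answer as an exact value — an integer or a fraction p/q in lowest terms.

Part 1: total draws C(16,6) = 8008; favorable C(12,6) = 924; P = 3/26; answer 3/26
Part 2: A1 = 3/26; threaded value p + q = 29; c = -13; a(2) = -2*(-14) - 1*(-13) = 41; iterating: a(2)=41, a(3)=-68, a(4)=95, a(5)=-122, a(6)=149, a(7)=-176, a(8)=203; answer 203

203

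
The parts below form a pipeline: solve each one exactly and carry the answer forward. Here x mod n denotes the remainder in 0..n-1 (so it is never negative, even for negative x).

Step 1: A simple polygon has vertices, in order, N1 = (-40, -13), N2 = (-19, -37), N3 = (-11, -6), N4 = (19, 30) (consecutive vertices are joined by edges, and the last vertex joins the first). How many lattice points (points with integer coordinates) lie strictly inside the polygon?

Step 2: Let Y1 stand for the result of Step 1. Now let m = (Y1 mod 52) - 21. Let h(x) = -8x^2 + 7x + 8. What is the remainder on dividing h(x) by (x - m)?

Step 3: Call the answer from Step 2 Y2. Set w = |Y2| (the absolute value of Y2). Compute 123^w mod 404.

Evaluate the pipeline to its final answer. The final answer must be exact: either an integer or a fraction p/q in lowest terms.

Step 1: cross terms: (-40*-37 - -19*-13)=1233, (-19*-6 - -11*-37)=-293, (-11*30 - 19*-6)=-216, (19*-13 - -40*30)=953; twice the area = |1677| = 1677; area = 1677/2; boundary points = 3 + 1 + 6 + 1 = 11; strictly interior points = area - boundary/2 + 1 = 834; answer 834
Step 2: Y1 = 834; m = -19; remainder = value at the root: -8*(-19)^2 + 7*(-19)^1 + 8 = (-2888) + (-133) + (8) = -3013; answer -3013
Step 3: Y2 = -3013; w = 3013; squarings mod 404: 123^1=123, 123^2=181, 123^4=37, 123^8=157, 123^16=5, 123^32=25, 123^64=221, 123^128=361, 123^256=233, 123^512=153, 123^1024=381, 123^2048=125; 123^3013 = 123^1 * 123^4 * 123^64 * 123^128 * 123^256 * 123^512 * 123^2048 = 235 (mod 404); answer 235

235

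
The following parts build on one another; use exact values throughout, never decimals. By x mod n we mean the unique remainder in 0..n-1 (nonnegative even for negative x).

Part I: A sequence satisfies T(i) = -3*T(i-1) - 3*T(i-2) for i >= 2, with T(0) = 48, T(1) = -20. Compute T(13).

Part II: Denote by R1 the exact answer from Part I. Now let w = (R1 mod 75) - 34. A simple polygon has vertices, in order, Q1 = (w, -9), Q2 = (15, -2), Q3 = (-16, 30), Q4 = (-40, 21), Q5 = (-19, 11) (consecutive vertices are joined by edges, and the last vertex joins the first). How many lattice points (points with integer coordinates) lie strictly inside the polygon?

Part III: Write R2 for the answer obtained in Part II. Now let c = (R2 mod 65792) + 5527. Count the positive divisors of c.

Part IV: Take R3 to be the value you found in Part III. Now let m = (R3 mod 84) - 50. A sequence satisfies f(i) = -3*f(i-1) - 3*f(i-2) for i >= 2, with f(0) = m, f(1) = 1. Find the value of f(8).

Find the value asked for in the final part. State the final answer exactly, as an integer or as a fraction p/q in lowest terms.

Part I: T(2) = -3*(-20) - 3*(48) = -84; iterating: T(2)=-84, T(3)=312, T(4)=-684, T(5)=1116, T(6)=-1296, T(7)=540, T(8)=2268, T(9)=-8424, T(10)=18468, T(11)=-30132, T(12)=34992, T(13)=-14580; answer -14580
Part II: R1 = -14580; w = 11; cross terms: (11*-2 - 15*-9)=113, (15*30 - -16*-2)=418, (-16*21 - -40*30)=864, (-40*11 - -19*21)=-41, (-19*-9 - 11*11)=50; twice the area = |1404| = 1404; area = 702; boundary points = 1 + 1 + 3 + 1 + 10 = 16; strictly interior points = area - boundary/2 + 1 = 695; answer 695
Part III: R2 = 695; c = 6222; 6222 = 2 * 3 * 17 * 61; number of divisors = (1+1) * (1+1) * (1+1) * (1+1) = 16; answer 16
Part IV: R3 = 16; m = -34; f(2) = -3*(1) - 3*(-34) = 99; iterating: f(2)=99, f(3)=-300, f(4)=603, f(5)=-909, f(6)=918, f(7)=-27, f(8)=-2673; answer -2673

-2673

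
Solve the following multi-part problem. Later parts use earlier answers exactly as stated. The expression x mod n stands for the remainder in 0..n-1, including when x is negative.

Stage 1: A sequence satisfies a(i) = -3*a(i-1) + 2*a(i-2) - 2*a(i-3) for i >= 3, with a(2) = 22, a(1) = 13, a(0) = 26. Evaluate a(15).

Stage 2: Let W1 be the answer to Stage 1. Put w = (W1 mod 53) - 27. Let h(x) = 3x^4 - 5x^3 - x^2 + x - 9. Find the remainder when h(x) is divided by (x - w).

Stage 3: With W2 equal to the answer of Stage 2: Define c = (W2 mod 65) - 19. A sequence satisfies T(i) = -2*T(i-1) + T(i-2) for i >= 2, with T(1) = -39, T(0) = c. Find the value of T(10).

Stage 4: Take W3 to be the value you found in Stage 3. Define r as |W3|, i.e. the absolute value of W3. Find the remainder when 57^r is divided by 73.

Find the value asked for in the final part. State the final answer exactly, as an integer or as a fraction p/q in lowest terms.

55

Stage 1: a(3) = -3*(22) + 2*(13) - 2*(26) = -92; iterating: a(3)=-92, a(4)=294, a(5)=-1110, a(6)=4102, a(7)=-15114, a(8)=55766, a(9)=-205730, a(10)=758950, a(11)=-2799842, a(12)=10328886, a(13)=-38104242, a(14)=140570182, a(15)=-518576802; answer -518576802
Stage 2: W1 = -518576802; w = -25; remainder = value at the root: 3*(-25)^4 - 5*(-25)^3 - 1*(-25)^2 + 1*(-25)^1 - 9 = (1171875) + (78125) + (-625) + (-25) + (-9) = 1249341; answer 1249341
Stage 3: W2 = 1249341; c = 22; T(2) = -2*(-39) + 1*(22) = 100; iterating: T(2)=100, T(3)=-239, T(4)=578, T(5)=-1395, T(6)=3368, T(7)=-8131, T(8)=19630, T(9)=-47391, T(10)=114412; answer 114412
Stage 4: W3 = 114412; r = 114412; squarings mod 73: 57^1=57, 57^2=37, 57^4=55, 57^8=32, 57^16=2, 57^32=4, 57^64=16, 57^128=37, 57^256=55, 57^512=32, 57^1024=2, 57^2048=4, 57^4096=16, 57^8192=37, 57^16384=55, 57^32768=32, 57^65536=2; 57^114412 = 57^4 * 57^8 * 57^32 * 57^64 * 57^128 * 57^512 * 57^1024 * 57^2048 * 57^4096 * 57^8192 * 57^32768 * 57^65536 = 55 (mod 73); answer 55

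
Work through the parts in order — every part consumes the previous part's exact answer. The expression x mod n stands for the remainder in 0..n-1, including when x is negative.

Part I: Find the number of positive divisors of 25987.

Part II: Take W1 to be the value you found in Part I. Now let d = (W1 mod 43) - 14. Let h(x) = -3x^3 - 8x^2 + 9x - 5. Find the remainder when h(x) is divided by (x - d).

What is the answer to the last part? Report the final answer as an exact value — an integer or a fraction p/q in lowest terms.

Part I: 25987 = 13 * 1999; number of divisors = (1+1) * (1+1) = 4; answer 4
Part II: W1 = 4; d = -10; remainder = value at the root: -3*(-10)^3 - 8*(-10)^2 + 9*(-10)^1 - 5 = (3000) + (-800) + (-90) + (-5) = 2105; answer 2105

2105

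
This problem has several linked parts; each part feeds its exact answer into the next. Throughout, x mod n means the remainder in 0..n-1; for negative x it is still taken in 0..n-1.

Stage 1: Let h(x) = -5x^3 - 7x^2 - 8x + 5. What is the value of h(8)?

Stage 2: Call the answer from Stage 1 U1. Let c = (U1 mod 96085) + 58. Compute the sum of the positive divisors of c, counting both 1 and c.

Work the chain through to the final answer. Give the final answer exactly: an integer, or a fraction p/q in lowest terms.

162890

Stage 1: -5*(8)^3 - 7*(8)^2 - 8*(8)^1 + 5 = (-2560) + (-448) + (-64) + (5) = -3067; answer -3067
Stage 2: U1 = -3067; c = 93076; 93076 = 2^2 * 23269; sigma = (1 + 2 + 4) * (1 + 23269) = 7 * 23270 = 162890; answer 162890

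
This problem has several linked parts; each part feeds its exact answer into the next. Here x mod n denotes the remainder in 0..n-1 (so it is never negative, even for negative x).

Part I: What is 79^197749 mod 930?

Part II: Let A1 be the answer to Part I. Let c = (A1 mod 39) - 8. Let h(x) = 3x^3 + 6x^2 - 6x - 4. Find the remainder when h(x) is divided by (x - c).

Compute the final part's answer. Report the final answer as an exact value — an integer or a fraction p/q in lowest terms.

4649

Part I: squarings mod 930: 79^1=79, 79^2=661, 79^4=751, 79^8=421, 79^16=541, 79^32=661, 79^64=751, 79^128=421, 79^256=541, 79^512=661, 79^1024=751, 79^2048=421, 79^4096=541, 79^8192=661, 79^16384=751, 79^32768=421, 79^65536=541, 79^131072=661; 79^197749 = 79^1 * 79^4 * 79^16 * 79^32 * 79^64 * 79^1024 * 79^65536 * 79^131072 = 799 (mod 930); answer 799
Part II: A1 = 799; c = 11; remainder = value at the root: 3*(11)^3 + 6*(11)^2 - 6*(11)^1 - 4 = (3993) + (726) + (-66) + (-4) = 4649; answer 4649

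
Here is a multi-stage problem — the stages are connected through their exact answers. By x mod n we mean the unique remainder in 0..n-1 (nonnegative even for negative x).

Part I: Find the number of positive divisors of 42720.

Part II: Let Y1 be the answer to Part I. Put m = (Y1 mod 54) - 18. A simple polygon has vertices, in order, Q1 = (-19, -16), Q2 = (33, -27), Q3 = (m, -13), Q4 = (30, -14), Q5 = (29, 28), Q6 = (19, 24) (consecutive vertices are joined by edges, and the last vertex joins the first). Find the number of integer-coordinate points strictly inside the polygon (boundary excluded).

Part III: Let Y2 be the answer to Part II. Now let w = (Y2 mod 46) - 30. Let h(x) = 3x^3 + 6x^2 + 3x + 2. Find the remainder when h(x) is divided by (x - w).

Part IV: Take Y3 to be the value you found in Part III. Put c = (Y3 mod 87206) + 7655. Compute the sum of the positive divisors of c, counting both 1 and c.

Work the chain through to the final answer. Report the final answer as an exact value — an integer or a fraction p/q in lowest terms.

Part I: 42720 = 2^5 * 3 * 5 * 89; number of divisors = (5+1) * (1+1) * (1+1) * (1+1) = 48; answer 48
Part II: Y1 = 48; m = 30; cross terms: (-19*-27 - 33*-16)=1041, (33*-13 - 30*-27)=381, (30*-14 - 30*-13)=-30, (30*28 - 29*-14)=1246, (29*24 - 19*28)=164, (19*-16 - -19*24)=152; twice the area = |2954| = 2954; area = 1477; boundary points = 1 + 1 + 1 + 1 + 2 + 2 = 8; strictly interior points = area - boundary/2 + 1 = 1474; answer 1474
Part III: Y2 = 1474; w = -28; remainder = value at the root: 3*(-28)^3 + 6*(-28)^2 + 3*(-28)^1 + 2 = (-65856) + (4704) + (-84) + (2) = -61234; answer -61234
Part IV: Y3 = -61234; c = 33627; 33627 = 3 * 11 * 1019; sigma = (1 + 3) * (1 + 11) * (1 + 1019) = 4 * 12 * 1020 = 48960; answer 48960

48960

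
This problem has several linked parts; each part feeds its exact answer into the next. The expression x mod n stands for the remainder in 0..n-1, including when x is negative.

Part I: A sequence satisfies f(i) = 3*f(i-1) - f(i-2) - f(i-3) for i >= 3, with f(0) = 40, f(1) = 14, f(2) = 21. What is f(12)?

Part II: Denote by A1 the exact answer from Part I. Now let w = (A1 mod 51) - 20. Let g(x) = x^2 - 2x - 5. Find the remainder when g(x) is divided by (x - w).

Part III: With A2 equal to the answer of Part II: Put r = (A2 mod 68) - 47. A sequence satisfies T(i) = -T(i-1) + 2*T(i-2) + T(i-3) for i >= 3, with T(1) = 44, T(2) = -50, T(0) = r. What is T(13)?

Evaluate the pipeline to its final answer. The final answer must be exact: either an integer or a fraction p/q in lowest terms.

33402

Part I: f(3) = 3*(21) - 1*(14) - 1*(40) = 9; iterating: f(3)=9, f(4)=-8, f(5)=-54, f(6)=-163, f(7)=-427, f(8)=-1064, f(9)=-2602, f(10)=-6315, f(11)=-15279, f(12)=-36920; answer -36920
Part II: A1 = -36920; w = -16; remainder = value at the root: 1*(-16)^2 - 2*(-16)^1 - 5 = (256) + (32) + (-5) = 283; answer 283
Part III: A2 = 283; r = -36; T(3) = -1*(-50) + 2*(44) + 1*(-36) = 102; iterating: T(3)=102, T(4)=-158, T(5)=312, T(6)=-526, T(7)=992, T(8)=-1732, T(9)=3190, T(10)=-5662, T(11)=10310, T(12)=-18444, T(13)=33402; answer 33402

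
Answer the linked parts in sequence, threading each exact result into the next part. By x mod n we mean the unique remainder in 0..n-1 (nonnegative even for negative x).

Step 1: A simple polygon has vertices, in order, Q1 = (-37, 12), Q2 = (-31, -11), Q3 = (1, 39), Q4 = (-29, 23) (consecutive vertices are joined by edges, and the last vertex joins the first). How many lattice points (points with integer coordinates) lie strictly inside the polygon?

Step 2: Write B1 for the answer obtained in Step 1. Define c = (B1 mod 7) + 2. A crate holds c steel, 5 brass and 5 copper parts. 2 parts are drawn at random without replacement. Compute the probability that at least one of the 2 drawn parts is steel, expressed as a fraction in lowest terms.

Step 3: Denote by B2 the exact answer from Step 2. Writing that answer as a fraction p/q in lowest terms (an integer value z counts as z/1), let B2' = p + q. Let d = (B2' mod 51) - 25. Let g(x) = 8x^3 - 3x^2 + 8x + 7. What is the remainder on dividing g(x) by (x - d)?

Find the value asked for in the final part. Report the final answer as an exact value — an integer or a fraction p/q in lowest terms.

13495

Step 1: cross terms: (-37*-11 - -31*12)=779, (-31*39 - 1*-11)=-1198, (1*23 - -29*39)=1154, (-29*12 - -37*23)=503; twice the area = |1238| = 1238; area = 619; boundary points = 1 + 2 + 2 + 1 = 6; strictly interior points = area - boundary/2 + 1 = 617; answer 617
Step 2: B1 = 617; c = 3; total draws C(13,2) = 78; complement C(10,2) = 45; favorable 78 - 45 = 33; P = 11/26; answer 11/26
Step 3: B2 = 11/26; threaded value p + q = 37; d = 12; remainder = value at the root: 8*(12)^3 - 3*(12)^2 + 8*(12)^1 + 7 = (13824) + (-432) + (96) + (7) = 13495; answer 13495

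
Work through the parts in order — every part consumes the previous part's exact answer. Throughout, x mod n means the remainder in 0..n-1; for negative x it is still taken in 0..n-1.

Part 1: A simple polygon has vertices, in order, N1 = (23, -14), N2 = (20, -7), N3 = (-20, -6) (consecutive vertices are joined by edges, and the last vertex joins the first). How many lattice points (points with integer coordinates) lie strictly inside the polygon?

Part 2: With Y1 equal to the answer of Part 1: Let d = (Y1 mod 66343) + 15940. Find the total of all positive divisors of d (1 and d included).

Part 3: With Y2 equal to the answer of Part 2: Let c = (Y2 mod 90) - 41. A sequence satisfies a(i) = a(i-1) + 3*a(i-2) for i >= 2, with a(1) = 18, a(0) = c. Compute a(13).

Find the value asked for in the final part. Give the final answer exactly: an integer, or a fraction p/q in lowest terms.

-501918

Part 1: cross terms: (23*-7 - 20*-14)=119, (20*-6 - -20*-7)=-260, (-20*-14 - 23*-6)=418; twice the area = |277| = 277; area = 277/2; boundary points = 1 + 1 + 1 = 3; strictly interior points = area - boundary/2 + 1 = 138; answer 138
Part 2: Y1 = 138; d = 16078; 16078 = 2 * 8039; sigma = (1 + 2) * (1 + 8039) = 3 * 8040 = 24120; answer 24120
Part 3: Y2 = 24120; c = -41; a(2) = 1*(18) + 3*(-41) = -105; iterating: a(2)=-105, a(3)=-51, a(4)=-366, a(5)=-519, a(6)=-1617, a(7)=-3174, a(8)=-8025, a(9)=-17547, a(10)=-41622, a(11)=-94263, a(12)=-219129, a(13)=-501918; answer -501918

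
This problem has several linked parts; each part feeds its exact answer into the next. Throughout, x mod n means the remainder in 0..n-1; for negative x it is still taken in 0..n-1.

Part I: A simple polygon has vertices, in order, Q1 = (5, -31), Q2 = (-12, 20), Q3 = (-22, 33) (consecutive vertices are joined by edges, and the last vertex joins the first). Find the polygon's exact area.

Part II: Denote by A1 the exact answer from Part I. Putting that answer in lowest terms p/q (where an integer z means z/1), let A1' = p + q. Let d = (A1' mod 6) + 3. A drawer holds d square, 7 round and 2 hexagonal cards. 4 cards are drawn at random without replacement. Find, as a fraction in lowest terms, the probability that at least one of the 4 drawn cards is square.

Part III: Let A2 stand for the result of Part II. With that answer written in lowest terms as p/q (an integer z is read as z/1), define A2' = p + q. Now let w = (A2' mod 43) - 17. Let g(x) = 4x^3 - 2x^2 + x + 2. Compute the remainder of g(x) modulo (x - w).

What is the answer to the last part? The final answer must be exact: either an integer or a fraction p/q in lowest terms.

36185

Part I: cross terms: (5*20 - -12*-31)=-272, (-12*33 - -22*20)=44, (-22*-31 - 5*33)=517; twice the area = |289| = 289; area = 289/2; answer 289/2
Part II: A1 = 289/2; threaded value p + q = 291; d = 6; total draws C(15,4) = 1365; complement C(9,4) = 126; favorable 1365 - 126 = 1239; P = 59/65; answer 59/65
Part III: A2 = 59/65; threaded value p + q = 124; w = 21; remainder = value at the root: 4*(21)^3 - 2*(21)^2 + 1*(21)^1 + 2 = (37044) + (-882) + (21) + (2) = 36185; answer 36185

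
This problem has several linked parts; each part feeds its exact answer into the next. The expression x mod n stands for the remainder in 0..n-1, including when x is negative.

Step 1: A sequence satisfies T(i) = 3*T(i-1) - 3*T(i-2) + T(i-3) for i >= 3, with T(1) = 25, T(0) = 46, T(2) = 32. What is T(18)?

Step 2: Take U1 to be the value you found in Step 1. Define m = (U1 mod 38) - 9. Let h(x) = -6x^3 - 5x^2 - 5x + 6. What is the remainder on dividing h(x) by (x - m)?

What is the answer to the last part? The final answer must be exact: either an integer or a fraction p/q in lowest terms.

Step 1: T(3) = 3*(32) - 3*(25) + 1*(46) = 67; iterating: T(3)=67, T(4)=130, T(5)=221, T(6)=340, T(7)=487, T(8)=662, T(9)=865, T(10)=1096, T(11)=1355, T(12)=1642, T(13)=1957, T(14)=2300, T(15)=2671, T(16)=3070, T(17)=3497, T(18)=3952; answer 3952
Step 2: U1 = 3952; m = -9; remainder = value at the root: -6*(-9)^3 - 5*(-9)^2 - 5*(-9)^1 + 6 = (4374) + (-405) + (45) + (6) = 4020; answer 4020

4020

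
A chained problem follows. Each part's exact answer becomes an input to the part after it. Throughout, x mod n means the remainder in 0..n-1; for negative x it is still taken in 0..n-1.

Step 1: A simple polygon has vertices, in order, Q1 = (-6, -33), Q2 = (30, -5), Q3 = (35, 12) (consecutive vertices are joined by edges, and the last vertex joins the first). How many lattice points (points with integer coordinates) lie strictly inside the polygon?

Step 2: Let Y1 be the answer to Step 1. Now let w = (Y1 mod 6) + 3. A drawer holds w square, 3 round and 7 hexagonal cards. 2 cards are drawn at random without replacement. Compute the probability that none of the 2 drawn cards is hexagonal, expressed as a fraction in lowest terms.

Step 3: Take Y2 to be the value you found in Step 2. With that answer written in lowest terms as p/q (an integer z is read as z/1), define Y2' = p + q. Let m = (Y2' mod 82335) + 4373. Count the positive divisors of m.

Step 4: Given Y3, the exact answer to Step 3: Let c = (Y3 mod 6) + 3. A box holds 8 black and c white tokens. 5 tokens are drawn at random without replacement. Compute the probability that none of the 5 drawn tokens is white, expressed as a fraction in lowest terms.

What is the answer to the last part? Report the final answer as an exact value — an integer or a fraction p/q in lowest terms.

4/33

Step 1: cross terms: (-6*-5 - 30*-33)=1020, (30*12 - 35*-5)=535, (35*-33 - -6*12)=-1083; twice the area = |472| = 472; area = 236; boundary points = 4 + 1 + 1 = 6; strictly interior points = area - boundary/2 + 1 = 234; answer 234
Step 2: Y1 = 234; w = 3; total draws C(13,2) = 78; favorable C(6,2) = 15; P = 5/26; answer 5/26
Step 3: Y2 = 5/26; threaded value p + q = 31; m = 4404; 4404 = 2^2 * 3 * 367; number of divisors = (2+1) * (1+1) * (1+1) = 12; answer 12
Step 4: Y3 = 12; c = 3; total draws C(11,5) = 462; favorable C(8,5) = 56; P = 4/33; answer 4/33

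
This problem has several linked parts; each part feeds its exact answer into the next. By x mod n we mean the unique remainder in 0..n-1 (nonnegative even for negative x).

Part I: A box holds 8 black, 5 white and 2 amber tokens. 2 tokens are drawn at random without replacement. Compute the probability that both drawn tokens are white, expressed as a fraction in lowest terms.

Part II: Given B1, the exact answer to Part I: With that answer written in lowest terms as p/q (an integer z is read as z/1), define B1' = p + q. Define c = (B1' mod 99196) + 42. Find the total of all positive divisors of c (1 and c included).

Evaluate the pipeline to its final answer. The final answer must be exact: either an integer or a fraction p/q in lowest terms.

84

Part I: total draws C(15,2) = 105; favorable C(5,2) = 10; P = 2/21; answer 2/21
Part II: B1 = 2/21; threaded value p + q = 23; c = 65; 65 = 5 * 13; sigma = (1 + 5) * (1 + 13) = 6 * 14 = 84; answer 84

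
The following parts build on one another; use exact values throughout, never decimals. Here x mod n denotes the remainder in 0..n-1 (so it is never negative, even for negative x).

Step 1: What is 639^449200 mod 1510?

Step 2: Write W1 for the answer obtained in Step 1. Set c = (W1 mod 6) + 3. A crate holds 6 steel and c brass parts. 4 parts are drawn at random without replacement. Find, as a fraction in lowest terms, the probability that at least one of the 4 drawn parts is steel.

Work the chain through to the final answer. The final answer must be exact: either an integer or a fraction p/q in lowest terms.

133/143

Step 1: squarings mod 1510: 639^1=639, 639^2=621, 639^4=591, 639^8=471, 639^16=1381, 639^32=31, 639^64=961, 639^128=911, 639^256=931, 639^512=21, 639^1024=441, 639^2048=1201, 639^4096=351, 639^8192=891, 639^16384=1131, 639^32768=191, 639^65536=241, 639^131072=701, 639^262144=651; 639^449200 = 639^16 * 639^32 * 639^128 * 639^512 * 639^2048 * 639^4096 * 639^16384 * 639^32768 * 639^131072 * 639^262144 = 1391 (mod 1510); answer 1391
Step 2: W1 = 1391; c = 8; total draws C(14,4) = 1001; complement C(8,4) = 70; favorable 1001 - 70 = 931; P = 133/143; answer 133/143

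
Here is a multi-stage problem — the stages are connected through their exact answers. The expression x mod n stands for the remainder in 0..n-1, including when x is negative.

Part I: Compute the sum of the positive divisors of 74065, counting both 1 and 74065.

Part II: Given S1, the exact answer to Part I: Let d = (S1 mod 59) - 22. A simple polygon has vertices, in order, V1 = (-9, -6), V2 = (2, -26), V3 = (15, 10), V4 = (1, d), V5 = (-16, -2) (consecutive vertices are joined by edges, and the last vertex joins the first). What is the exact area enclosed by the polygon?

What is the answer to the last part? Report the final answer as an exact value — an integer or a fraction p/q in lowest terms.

Part I: 74065 = 5 * 14813; sigma = (1 + 5) * (1 + 14813) = 6 * 14814 = 88884; answer 88884
Part II: S1 = 88884; d = 8; cross terms: (-9*-26 - 2*-6)=246, (2*10 - 15*-26)=410, (15*8 - 1*10)=110, (1*-2 - -16*8)=126, (-16*-6 - -9*-2)=78; twice the area = |970| = 970; area = 485; answer 485

485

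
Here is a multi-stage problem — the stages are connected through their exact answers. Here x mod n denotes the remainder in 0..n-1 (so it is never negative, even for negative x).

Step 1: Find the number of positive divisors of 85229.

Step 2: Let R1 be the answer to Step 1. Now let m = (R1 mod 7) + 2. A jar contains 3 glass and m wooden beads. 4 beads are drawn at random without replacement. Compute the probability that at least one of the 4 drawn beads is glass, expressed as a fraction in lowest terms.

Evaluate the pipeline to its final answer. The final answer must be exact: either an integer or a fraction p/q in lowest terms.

34/35

Step 1: 85229 is prime, so its only divisors are 1 and 85229; count = 2; answer 2
Step 2: R1 = 2; m = 4; total draws C(7,4) = 35; complement C(4,4) = 1; favorable 35 - 1 = 34; P = 34/35; answer 34/35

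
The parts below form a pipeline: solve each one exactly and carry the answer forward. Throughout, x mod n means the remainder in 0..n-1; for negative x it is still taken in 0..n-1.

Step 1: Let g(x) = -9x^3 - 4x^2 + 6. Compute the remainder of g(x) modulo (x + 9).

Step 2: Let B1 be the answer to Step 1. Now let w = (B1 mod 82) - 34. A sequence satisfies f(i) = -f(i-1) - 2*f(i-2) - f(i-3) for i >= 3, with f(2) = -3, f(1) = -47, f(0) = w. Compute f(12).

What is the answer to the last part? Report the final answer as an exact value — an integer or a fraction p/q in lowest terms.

Step 1: remainder = value at the root: -9*(-9)^3 - 4*(-9)^2 + 6 = (6561) + (-324) + (6) = 6243; answer 6243
Step 2: B1 = 6243; w = -23; f(3) = -1*(-3) - 2*(-47) - 1*(-23) = 120; iterating: f(3)=120, f(4)=-67, f(5)=-170, f(6)=184, f(7)=223, f(8)=-421, f(9)=-209, f(10)=828, f(11)=11, f(12)=-1458; answer -1458

-1458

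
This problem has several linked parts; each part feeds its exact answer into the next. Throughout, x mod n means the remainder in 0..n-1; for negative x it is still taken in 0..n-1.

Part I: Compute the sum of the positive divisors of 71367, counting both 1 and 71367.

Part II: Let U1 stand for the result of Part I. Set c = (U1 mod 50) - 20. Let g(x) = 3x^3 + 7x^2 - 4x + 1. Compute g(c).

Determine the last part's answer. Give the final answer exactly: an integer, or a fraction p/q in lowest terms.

Part I: 71367 = 3 * 23789; sigma = (1 + 3) * (1 + 23789) = 4 * 23790 = 95160; answer 95160
Part II: U1 = 95160; c = -10; 3*(-10)^3 + 7*(-10)^2 - 4*(-10)^1 + 1 = (-3000) + (700) + (40) + (1) = -2259; answer -2259

-2259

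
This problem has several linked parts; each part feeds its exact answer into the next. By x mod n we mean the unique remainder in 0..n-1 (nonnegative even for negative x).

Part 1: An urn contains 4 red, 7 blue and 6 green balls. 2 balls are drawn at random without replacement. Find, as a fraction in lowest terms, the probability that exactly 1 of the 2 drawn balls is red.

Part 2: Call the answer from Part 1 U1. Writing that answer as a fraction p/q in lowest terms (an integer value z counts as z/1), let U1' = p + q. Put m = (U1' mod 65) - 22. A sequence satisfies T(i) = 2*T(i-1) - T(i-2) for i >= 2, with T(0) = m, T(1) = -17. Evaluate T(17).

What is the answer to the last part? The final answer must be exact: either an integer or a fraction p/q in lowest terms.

-689

Part 1: total draws C(17,2) = 136; favorable C(4,1)*C(13,1) = 52; P = 13/34; answer 13/34
Part 2: U1 = 13/34; threaded value p + q = 47; m = 25; T(2) = 2*(-17) - 1*(25) = -59; iterating: T(2)=-59, T(3)=-101, T(4)=-143, T(5)=-185, T(6)=-227, T(7)=-269, T(8)=-311, T(9)=-353, T(10)=-395, T(11)=-437, T(12)=-479, T(13)=-521, T(14)=-563, T(15)=-605, T(16)=-647, T(17)=-689; answer -689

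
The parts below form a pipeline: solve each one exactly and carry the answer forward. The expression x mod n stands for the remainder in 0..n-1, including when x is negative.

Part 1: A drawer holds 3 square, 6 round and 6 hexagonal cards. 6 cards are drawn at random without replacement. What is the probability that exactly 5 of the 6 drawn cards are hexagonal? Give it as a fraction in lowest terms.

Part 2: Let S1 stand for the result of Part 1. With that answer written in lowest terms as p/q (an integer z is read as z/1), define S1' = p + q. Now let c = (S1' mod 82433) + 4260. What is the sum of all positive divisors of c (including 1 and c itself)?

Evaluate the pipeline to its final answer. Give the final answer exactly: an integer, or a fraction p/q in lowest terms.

Part 1: total draws C(15,6) = 5005; favorable C(6,5)*C(9,1) = 54; P = 54/5005; answer 54/5005
Part 2: S1 = 54/5005; threaded value p + q = 5059; c = 9319; 9319 is prime, so its only divisors are 1 and 9319; sigma = 1 + 9319 = 9320; answer 9320

9320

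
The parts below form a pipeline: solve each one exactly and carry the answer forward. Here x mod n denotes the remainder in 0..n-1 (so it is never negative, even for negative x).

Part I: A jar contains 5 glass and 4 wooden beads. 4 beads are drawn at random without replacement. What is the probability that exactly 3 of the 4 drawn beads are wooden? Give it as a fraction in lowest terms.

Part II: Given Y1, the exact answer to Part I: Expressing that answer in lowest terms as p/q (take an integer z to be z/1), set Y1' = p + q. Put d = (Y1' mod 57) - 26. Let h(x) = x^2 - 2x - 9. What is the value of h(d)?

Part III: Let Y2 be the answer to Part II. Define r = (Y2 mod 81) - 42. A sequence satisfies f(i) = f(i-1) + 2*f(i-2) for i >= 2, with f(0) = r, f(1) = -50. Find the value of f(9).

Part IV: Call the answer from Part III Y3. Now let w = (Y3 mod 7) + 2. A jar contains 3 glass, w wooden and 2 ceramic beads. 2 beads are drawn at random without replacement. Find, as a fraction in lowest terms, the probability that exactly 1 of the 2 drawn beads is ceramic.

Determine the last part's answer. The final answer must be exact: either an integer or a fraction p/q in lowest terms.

3/7

Part I: total draws C(9,4) = 126; favorable C(4,3)*C(5,1) = 20; P = 10/63; answer 10/63
Part II: Y1 = 10/63; threaded value p + q = 73; d = -10; 1*(-10)^2 - 2*(-10)^1 - 9 = (100) + (20) + (-9) = 111; answer 111
Part III: Y2 = 111; r = -12; f(2) = 1*(-50) + 2*(-12) = -74; iterating: f(2)=-74, f(3)=-174, f(4)=-322, f(5)=-670, f(6)=-1314, f(7)=-2654, f(8)=-5282, f(9)=-10590; answer -10590
Part IV: Y3 = -10590; w = 3; total draws C(8,2) = 28; favorable C(2,1)*C(6,1) = 12; P = 3/7; answer 3/7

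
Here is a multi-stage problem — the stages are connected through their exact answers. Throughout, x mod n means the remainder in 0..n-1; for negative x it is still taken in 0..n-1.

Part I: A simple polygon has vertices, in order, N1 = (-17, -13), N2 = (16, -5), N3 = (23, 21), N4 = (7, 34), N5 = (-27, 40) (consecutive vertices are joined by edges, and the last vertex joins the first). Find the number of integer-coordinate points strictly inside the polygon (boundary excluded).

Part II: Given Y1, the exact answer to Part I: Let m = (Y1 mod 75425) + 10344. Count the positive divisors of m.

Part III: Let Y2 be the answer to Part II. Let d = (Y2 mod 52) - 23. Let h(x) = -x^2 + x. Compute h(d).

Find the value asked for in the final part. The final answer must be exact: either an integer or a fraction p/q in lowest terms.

-380

Part I: cross terms: (-17*-5 - 16*-13)=293, (16*21 - 23*-5)=451, (23*34 - 7*21)=635, (7*40 - -27*34)=1198, (-27*-13 - -17*40)=1031; twice the area = |3608| = 3608; area = 1804; boundary points = 1 + 1 + 1 + 2 + 1 = 6; strictly interior points = area - boundary/2 + 1 = 1802; answer 1802
Part II: Y1 = 1802; m = 12146; 12146 = 2 * 6073; number of divisors = (1+1) * (1+1) = 4; answer 4
Part III: Y2 = 4; d = -19; -1*(-19)^2 + 1*(-19)^1 = (-361) + (-19) = -380; answer -380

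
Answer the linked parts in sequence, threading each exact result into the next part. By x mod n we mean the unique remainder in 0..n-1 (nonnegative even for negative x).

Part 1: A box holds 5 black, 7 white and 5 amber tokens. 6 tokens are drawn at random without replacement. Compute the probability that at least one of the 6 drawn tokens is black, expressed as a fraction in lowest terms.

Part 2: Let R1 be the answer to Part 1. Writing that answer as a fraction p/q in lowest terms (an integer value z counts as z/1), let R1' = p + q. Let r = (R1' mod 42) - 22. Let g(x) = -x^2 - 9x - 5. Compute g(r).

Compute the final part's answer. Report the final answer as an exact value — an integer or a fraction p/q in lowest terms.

-27

Part 1: total draws C(17,6) = 12376; complement C(12,6) = 924; favorable 12376 - 924 = 11452; P = 409/442; answer 409/442
Part 2: R1 = 409/442; threaded value p + q = 851; r = -11; -1*(-11)^2 - 9*(-11)^1 - 5 = (-121) + (99) + (-5) = -27; answer -27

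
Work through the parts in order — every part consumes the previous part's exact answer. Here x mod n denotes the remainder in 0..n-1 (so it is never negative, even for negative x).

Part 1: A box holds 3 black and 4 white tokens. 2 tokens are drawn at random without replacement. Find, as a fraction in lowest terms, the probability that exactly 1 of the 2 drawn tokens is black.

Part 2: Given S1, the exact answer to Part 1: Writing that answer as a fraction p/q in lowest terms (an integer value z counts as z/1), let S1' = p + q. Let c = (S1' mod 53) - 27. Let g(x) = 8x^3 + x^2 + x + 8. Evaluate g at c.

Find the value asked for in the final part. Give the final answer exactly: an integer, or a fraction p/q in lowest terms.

Part 1: total draws C(7,2) = 21; favorable C(3,1)*C(4,1) = 12; P = 4/7; answer 4/7
Part 2: S1 = 4/7; threaded value p + q = 11; c = -16; 8*(-16)^3 + 1*(-16)^2 + 1*(-16)^1 + 8 = (-32768) + (256) + (-16) + (8) = -32520; answer -32520

-32520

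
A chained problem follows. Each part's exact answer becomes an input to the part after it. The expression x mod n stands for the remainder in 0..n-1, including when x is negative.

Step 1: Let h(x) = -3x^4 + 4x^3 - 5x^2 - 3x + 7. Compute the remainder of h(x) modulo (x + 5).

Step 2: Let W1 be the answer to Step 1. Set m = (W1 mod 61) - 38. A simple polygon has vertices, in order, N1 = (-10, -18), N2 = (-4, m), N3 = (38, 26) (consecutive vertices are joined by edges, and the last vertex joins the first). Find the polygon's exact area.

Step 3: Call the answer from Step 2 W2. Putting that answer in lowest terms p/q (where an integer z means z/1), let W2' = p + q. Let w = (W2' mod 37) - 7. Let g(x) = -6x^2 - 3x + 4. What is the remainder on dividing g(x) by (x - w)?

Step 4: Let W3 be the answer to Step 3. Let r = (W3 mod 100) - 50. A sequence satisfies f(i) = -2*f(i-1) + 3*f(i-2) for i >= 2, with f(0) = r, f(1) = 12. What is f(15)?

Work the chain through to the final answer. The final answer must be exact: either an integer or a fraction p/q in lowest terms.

154250730

Step 1: remainder = value at the root: -3*(-5)^4 + 4*(-5)^3 - 5*(-5)^2 - 3*(-5)^1 + 7 = (-1875) + (-500) + (-125) + (15) + (7) = -2478; answer -2478
Step 2: W1 = -2478; m = -15; cross terms: (-10*-15 - -4*-18)=78, (-4*26 - 38*-15)=466, (38*-18 - -10*26)=-424; twice the area = |120| = 120; area = 60; answer 60
Step 3: W2 = 60; threaded value p + q = 61; w = 17; remainder = value at the root: -6*(17)^2 - 3*(17)^1 + 4 = (-1734) + (-51) + (4) = -1781; answer -1781
Step 4: W3 = -1781; r = -31; f(2) = -2*(12) + 3*(-31) = -117; iterating: f(2)=-117, f(3)=270, f(4)=-891, f(5)=2592, f(6)=-7857, f(7)=23490, f(8)=-70551, f(9)=211572, f(10)=-634797, f(11)=1904310, f(12)=-5713011, f(13)=17138952, f(14)=-51416937, f(15)=154250730; answer 154250730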